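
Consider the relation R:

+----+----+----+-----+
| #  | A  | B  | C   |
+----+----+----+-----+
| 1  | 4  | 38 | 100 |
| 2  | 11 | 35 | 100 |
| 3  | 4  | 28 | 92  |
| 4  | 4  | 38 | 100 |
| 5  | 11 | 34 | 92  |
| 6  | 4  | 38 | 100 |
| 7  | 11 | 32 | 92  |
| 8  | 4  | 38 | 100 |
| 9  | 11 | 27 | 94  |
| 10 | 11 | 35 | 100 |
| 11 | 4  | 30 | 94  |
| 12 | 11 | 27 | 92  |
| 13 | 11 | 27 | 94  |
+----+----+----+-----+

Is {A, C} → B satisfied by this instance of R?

No

(A=4, C=100): rows 1, 4, 6, 8 → B = 38, 38, 38, 38 ✓
(A=11, C=100): rows 2, 10 → B = 35, 35 ✓
(A=4, C=92): row 3 → B = 28 ✓
(A=11, C=92): rows 5, 7, 12 → B takes values {34, 32, 27} — violation
(A=11, C=94): rows 9, 13 → B = 27, 27 ✓
(A=4, C=94): row 11 → B = 30 ✓
Two rows agree on {A, C} but differ on B, so {A, C} → B does not hold.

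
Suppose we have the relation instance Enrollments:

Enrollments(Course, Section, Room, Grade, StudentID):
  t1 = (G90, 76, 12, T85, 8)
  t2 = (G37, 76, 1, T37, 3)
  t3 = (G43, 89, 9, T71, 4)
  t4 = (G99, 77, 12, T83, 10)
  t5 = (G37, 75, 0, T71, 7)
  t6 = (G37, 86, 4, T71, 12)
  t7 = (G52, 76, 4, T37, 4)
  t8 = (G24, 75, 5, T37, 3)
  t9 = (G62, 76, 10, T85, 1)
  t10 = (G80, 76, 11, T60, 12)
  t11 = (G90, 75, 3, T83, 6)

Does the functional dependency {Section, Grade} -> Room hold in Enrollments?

No

(Section=76, Grade=T85): rows 1, 9 → Room takes values {12, 10} — violation
(Section=76, Grade=T37): rows 2, 7 → Room takes values {1, 4} — violation
(Section=89, Grade=T71): row 3 → Room = 9 ✓
(Section=77, Grade=T83): row 4 → Room = 12 ✓
(Section=75, Grade=T71): row 5 → Room = 0 ✓
(Section=86, Grade=T71): row 6 → Room = 4 ✓
(Section=75, Grade=T37): row 8 → Room = 5 ✓
(Section=76, Grade=T60): row 10 → Room = 11 ✓
(Section=75, Grade=T83): row 11 → Room = 3 ✓
Two rows agree on {Section, Grade} but differ on Room, so {Section, Grade} -> Room does not hold.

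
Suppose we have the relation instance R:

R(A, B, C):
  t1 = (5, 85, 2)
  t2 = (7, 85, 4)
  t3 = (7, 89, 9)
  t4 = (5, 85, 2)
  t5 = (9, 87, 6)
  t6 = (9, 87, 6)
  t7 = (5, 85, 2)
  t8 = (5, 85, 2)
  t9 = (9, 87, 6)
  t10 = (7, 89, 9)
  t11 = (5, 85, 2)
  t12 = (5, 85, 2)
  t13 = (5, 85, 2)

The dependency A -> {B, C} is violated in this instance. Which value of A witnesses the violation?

A=5: rows 1, 4, 7, 8, 11, 12, 13 → {B,C} = (85, 2), (85, 2), (85, 2), (85, 2), (85, 2), (85, 2), (85, 2) ✓
A=7: rows 2, 3, 10 → {B,C} takes values {(85, 4), (89, 9)} — violation
A=9: rows 5, 6, 9 → {B,C} = (87, 6), (87, 6), (87, 6) ✓
The only A value with inconsistent RHS is A=7.

7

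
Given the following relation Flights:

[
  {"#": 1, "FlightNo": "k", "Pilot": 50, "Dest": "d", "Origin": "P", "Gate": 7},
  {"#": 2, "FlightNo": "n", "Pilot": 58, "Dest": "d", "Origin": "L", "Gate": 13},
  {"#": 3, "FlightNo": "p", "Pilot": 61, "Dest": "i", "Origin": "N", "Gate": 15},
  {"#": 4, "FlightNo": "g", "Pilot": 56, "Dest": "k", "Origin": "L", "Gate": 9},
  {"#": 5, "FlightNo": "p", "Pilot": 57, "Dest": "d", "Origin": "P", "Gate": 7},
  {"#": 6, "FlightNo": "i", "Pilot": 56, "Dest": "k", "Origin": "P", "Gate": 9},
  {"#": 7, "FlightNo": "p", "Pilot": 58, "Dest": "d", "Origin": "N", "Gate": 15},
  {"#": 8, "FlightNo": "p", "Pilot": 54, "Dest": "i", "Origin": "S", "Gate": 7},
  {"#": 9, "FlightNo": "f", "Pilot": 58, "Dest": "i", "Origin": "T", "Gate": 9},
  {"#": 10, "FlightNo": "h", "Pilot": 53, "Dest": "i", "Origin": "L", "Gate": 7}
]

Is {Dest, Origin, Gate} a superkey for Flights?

Rows 1 and 5 have the same {Dest, Origin, Gate} value (Dest=d, Origin=P, Gate=7) but are distinct tuples, so {Dest, Origin, Gate} does not determine every attribute — not a superkey.

No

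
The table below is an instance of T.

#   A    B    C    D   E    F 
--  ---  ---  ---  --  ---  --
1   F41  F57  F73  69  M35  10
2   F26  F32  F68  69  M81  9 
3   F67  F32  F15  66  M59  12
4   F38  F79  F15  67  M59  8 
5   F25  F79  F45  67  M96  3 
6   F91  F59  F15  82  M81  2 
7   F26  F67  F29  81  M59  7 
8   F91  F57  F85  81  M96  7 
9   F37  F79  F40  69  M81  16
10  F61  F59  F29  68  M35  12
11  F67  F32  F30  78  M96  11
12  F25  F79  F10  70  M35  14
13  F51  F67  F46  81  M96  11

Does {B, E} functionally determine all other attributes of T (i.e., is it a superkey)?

Yes

All 13 rows have distinct {B, E} values, so {B, E} → (all attributes) holds and {B, E} is a superkey.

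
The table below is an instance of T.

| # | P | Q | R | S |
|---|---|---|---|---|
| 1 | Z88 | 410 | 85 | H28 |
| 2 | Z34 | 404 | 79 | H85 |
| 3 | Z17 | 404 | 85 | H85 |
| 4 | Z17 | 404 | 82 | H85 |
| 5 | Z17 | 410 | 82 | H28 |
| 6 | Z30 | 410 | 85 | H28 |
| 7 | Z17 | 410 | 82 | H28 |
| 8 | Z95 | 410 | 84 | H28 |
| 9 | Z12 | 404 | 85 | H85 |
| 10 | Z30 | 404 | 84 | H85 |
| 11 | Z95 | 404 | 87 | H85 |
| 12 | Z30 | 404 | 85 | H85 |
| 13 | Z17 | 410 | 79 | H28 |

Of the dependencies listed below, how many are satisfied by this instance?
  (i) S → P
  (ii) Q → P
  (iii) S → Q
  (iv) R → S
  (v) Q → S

2

(i) S → P: S=H28: rows 1, 5, 6, 7, 8, 13 → P takes values {Z88, Z17, Z30, Z95} — violation; S=H85: rows 2, 3, 4, 9, 10, 11, 12 → P takes values {Z34, Z17, Z12, Z30, Z95} — violation — fails.
(ii) Q → P: Q=410: rows 1, 5, 6, 7, 8, 13 → P takes values {Z88, Z17, Z30, Z95} — violation; Q=404: rows 2, 3, 4, 9, 10, 11, 12 → P takes values {Z34, Z17, Z12, Z30, Z95} — violation — fails.
(iii) S → Q: every LHS value maps to a single RHS value — holds.
(iv) R → S: R=85: rows 1, 3, 6, 9, 12 → S takes values {H28, H85} — violation; R=79: rows 2, 13 → S takes values {H85, H28} — violation; R=82: rows 4, 5, 7 → S takes values {H85, H28} — violation; R=84: rows 8, 10 → S takes values {H28, H85} — violation — fails.
(v) Q → S: every LHS value maps to a single RHS value — holds.
2 of the 5 dependencies hold.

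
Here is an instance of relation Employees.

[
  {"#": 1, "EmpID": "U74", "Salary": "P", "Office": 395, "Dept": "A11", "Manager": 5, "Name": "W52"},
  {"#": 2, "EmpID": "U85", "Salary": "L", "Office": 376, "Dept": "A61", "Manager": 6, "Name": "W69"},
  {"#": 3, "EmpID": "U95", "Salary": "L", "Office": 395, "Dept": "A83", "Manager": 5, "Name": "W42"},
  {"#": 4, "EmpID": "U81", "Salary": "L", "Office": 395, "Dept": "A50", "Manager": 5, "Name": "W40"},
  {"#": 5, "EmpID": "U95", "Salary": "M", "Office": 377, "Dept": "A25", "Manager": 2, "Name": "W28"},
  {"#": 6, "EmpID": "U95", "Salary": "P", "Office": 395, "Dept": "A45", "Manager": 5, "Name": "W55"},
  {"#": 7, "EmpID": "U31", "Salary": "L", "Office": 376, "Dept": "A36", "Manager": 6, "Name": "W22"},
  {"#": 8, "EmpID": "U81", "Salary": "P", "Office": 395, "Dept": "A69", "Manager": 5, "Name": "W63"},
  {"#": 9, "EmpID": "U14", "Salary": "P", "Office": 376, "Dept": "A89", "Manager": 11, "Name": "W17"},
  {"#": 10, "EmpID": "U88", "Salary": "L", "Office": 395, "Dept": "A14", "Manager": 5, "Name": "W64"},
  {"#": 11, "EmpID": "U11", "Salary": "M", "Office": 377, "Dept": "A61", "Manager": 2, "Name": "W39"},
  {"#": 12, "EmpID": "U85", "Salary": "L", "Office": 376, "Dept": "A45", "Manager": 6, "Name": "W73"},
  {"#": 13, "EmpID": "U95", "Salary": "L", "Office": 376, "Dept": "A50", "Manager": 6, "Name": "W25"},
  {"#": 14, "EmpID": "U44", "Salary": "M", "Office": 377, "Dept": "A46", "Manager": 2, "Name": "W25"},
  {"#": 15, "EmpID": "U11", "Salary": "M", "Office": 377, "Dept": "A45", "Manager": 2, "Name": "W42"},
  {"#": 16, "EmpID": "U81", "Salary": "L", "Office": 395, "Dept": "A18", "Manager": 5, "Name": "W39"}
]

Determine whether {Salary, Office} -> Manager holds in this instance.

(Salary=P, Office=395): rows 1, 6, 8 → Manager = 5, 5, 5 ✓
(Salary=L, Office=376): rows 2, 7, 12, 13 → Manager = 6, 6, 6, 6 ✓
(Salary=L, Office=395): rows 3, 4, 10, 16 → Manager = 5, 5, 5, 5 ✓
(Salary=M, Office=377): rows 5, 11, 14, 15 → Manager = 2, 2, 2, 2 ✓
(Salary=P, Office=376): row 9 → Manager = 11 ✓
Every {Salary, Office} value is associated with a single Manager value, so {Salary, Office} -> Manager holds.

Yes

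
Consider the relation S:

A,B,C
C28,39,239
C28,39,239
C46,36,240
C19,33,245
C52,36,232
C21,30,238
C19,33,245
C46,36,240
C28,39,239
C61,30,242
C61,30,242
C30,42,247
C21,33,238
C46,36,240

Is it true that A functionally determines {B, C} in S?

A=C28: 3 rows → {B,C} = (39, 239), (39, 239), (39, 239) ✓
A=C46: 3 rows → {B,C} = (36, 240), (36, 240), (36, 240) ✓
A=C19: 2 rows → {B,C} = (33, 245), (33, 245) ✓
A=C52: 1 row → {B,C} = (36, 232) ✓
A=C21: 2 rows → {B,C} takes values {(30, 238), (33, 238)} — violation
A=C61: 2 rows → {B,C} = (30, 242), (30, 242) ✓
A=C30: 1 row → {B,C} = (42, 247) ✓
Two rows agree on A but differ on {B, C}, so A → {B, C} does not hold.

No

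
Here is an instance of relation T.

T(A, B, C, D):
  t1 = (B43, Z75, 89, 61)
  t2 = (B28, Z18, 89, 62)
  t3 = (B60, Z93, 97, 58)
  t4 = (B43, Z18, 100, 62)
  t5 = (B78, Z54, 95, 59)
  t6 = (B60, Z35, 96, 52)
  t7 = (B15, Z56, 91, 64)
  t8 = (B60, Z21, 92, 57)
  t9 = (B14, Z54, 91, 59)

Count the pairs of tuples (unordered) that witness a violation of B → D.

0

B=Z18: all 2 rows agree on D — 0 pairs.
B=Z54: all 2 rows agree on D — 0 pairs.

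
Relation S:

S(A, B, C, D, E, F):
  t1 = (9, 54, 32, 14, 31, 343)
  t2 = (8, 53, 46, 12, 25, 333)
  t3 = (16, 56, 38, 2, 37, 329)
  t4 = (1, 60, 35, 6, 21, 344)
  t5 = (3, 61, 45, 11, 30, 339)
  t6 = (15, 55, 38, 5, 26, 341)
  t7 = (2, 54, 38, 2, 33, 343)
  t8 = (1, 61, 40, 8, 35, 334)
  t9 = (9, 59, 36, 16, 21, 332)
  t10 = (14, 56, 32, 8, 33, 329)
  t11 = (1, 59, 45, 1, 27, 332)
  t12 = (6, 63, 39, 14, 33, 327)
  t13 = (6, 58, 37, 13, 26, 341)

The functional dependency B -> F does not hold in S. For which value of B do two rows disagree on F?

B=54: rows 1, 7 → F = 343, 343 ✓
B=53: row 2 → F = 333 ✓
B=56: rows 3, 10 → F = 329, 329 ✓
B=60: row 4 → F = 344 ✓
B=61: rows 5, 8 → F takes values {339, 334} — violation
B=55: row 6 → F = 341 ✓
B=59: rows 9, 11 → F = 332, 332 ✓
B=63: row 12 → F = 327 ✓
B=58: row 13 → F = 341 ✓
The only B value with inconsistent F is B=61.

61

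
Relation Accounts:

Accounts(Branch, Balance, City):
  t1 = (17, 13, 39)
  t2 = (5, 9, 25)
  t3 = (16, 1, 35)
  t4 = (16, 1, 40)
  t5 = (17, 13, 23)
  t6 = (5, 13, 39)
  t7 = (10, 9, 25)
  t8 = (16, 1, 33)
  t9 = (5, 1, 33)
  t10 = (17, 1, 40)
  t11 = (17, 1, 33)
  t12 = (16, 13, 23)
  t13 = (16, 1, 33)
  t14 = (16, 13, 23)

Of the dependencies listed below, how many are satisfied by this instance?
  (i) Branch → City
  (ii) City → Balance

1

(i) Branch → City: Branch=17: rows 1, 5, 10, 11 → City takes values {39, 23, 40, 33} — violation; Branch=5: rows 2, 6, 9 → City takes values {25, 39, 33} — violation; Branch=16: rows 3, 4, 8, 12, 13, 14 → City takes values {35, 40, 33, 23} — violation — fails.
(ii) City → Balance: every LHS value maps to a single RHS value — holds.
1 of the 2 dependencies holds.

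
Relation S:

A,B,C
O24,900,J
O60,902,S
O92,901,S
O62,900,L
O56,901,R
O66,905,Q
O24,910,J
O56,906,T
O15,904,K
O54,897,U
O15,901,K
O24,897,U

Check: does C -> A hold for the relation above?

C=J: 2 rows → A = O24, O24 ✓
C=S: 2 rows → A takes values {O60, O92} — violation
C=L: 1 row → A = O62 ✓
C=R: 1 row → A = O56 ✓
C=Q: 1 row → A = O66 ✓
C=T: 1 row → A = O56 ✓
C=K: 2 rows → A = O15, O15 ✓
C=U: 2 rows → A takes values {O54, O24} — violation
Two rows agree on C but differ on A, so C -> A does not hold.

No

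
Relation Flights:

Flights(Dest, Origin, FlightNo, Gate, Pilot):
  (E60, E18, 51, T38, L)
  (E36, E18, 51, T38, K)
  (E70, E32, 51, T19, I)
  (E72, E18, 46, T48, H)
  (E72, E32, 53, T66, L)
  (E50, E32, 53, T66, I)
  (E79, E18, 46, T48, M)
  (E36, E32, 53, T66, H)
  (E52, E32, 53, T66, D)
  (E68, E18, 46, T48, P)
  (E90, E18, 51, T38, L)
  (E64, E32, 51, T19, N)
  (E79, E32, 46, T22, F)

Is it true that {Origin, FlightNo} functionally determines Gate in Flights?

(Origin=E18, FlightNo=51): 3 rows → Gate = T38, T38, T38 ✓
(Origin=E32, FlightNo=51): 2 rows → Gate = T19, T19 ✓
(Origin=E18, FlightNo=46): 3 rows → Gate = T48, T48, T48 ✓
(Origin=E32, FlightNo=53): 4 rows → Gate = T66, T66, T66, T66 ✓
(Origin=E32, FlightNo=46): 1 row → Gate = T22 ✓
Every {Origin, FlightNo} value is associated with a single Gate value, so {Origin, FlightNo} -> Gate holds.

Yes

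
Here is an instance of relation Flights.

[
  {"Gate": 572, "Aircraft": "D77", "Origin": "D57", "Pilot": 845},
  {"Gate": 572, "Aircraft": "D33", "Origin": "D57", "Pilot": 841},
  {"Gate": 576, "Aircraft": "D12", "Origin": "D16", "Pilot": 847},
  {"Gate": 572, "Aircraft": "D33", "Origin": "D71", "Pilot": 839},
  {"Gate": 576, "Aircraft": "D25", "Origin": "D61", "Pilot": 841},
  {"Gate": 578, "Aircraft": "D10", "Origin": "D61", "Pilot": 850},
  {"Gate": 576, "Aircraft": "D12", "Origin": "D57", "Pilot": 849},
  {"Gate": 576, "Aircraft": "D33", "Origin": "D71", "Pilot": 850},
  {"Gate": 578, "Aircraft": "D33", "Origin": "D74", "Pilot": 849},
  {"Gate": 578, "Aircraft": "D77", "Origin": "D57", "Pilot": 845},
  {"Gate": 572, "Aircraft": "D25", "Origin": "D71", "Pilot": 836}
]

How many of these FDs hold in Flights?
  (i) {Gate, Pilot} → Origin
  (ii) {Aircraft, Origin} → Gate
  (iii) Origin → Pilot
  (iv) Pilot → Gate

(i) {Gate, Pilot} → Origin: every LHS value maps to a single RHS value — holds.
(ii) {Aircraft, Origin} → Gate: (Aircraft=D77, Origin=D57): 2 rows → Gate takes values {572, 578} — violation; (Aircraft=D33, Origin=D71): 2 rows → Gate takes values {572, 576} — violation — fails.
(iii) Origin → Pilot: Origin=D57: 4 rows → Pilot takes values {845, 841, 849} — violation; Origin=D71: 3 rows → Pilot takes values {839, 850, 836} — violation; Origin=D61: 2 rows → Pilot takes values {841, 850} — violation — fails.
(iv) Pilot → Gate: Pilot=845: 2 rows → Gate takes values {572, 578} — violation; Pilot=841: 2 rows → Gate takes values {572, 576} — violation; Pilot=850: 2 rows → Gate takes values {578, 576} — violation; Pilot=849: 2 rows → Gate takes values {576, 578} — violation — fails.
1 of the 4 dependencies holds.

1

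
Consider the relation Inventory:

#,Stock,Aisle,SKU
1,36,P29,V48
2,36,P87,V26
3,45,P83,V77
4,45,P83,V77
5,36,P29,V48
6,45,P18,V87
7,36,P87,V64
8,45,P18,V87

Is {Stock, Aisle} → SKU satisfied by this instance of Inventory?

No

(Stock=36, Aisle=P29): rows 1, 5 → SKU = V48, V48 ✓
(Stock=36, Aisle=P87): rows 2, 7 → SKU takes values {V26, V64} — violation
(Stock=45, Aisle=P83): rows 3, 4 → SKU = V77, V77 ✓
(Stock=45, Aisle=P18): rows 6, 8 → SKU = V87, V87 ✓
Two rows agree on {Stock, Aisle} but differ on SKU, so {Stock, Aisle} → SKU does not hold.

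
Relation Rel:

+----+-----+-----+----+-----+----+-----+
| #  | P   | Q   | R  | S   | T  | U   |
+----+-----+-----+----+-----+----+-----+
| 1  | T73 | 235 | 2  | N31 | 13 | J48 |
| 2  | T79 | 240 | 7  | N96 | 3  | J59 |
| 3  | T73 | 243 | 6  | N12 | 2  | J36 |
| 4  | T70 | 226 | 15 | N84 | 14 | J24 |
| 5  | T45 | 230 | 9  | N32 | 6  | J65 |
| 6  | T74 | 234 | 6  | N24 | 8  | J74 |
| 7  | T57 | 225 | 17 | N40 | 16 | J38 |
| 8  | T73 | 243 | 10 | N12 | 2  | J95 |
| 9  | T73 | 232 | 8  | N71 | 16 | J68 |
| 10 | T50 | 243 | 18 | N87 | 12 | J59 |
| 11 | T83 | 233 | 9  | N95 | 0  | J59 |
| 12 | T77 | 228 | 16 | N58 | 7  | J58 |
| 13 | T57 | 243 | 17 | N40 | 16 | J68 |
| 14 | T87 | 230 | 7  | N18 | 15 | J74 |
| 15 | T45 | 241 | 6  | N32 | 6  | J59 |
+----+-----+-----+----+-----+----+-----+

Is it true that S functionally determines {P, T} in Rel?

S=N31: row 1 → {P,T} = (T73, 13) ✓
S=N96: row 2 → {P,T} = (T79, 3) ✓
S=N12: rows 3, 8 → {P,T} = (T73, 2), (T73, 2) ✓
S=N84: row 4 → {P,T} = (T70, 14) ✓
S=N32: rows 5, 15 → {P,T} = (T45, 6), (T45, 6) ✓
S=N24: row 6 → {P,T} = (T74, 8) ✓
S=N40: rows 7, 13 → {P,T} = (T57, 16), (T57, 16) ✓
S=N71: row 9 → {P,T} = (T73, 16) ✓
S=N87: row 10 → {P,T} = (T50, 12) ✓
S=N95: row 11 → {P,T} = (T83, 0) ✓
S=N58: row 12 → {P,T} = (T77, 7) ✓
S=N18: row 14 → {P,T} = (T87, 15) ✓
Every S value is associated with a single {P, T} value, so S -> {P, T} holds.

Yes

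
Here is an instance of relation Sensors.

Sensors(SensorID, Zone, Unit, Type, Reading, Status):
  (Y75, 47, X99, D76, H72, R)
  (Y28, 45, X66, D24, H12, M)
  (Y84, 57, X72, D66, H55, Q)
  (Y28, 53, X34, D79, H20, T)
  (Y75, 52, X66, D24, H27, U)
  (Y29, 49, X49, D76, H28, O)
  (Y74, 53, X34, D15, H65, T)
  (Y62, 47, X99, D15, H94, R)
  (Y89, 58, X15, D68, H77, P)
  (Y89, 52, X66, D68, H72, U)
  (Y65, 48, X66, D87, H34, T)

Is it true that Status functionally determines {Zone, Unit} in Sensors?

No

Status=R: 2 rows → {Zone,Unit} = (47, X99), (47, X99) ✓
Status=M: 1 row → {Zone,Unit} = (45, X66) ✓
Status=Q: 1 row → {Zone,Unit} = (57, X72) ✓
Status=T: 3 rows → {Zone,Unit} takes values {(53, X34), (48, X66)} — violation
Status=U: 2 rows → {Zone,Unit} = (52, X66), (52, X66) ✓
Status=O: 1 row → {Zone,Unit} = (49, X49) ✓
Status=P: 1 row → {Zone,Unit} = (58, X15) ✓
Two rows agree on Status but differ on {Zone, Unit}, so Status → {Zone, Unit} does not hold.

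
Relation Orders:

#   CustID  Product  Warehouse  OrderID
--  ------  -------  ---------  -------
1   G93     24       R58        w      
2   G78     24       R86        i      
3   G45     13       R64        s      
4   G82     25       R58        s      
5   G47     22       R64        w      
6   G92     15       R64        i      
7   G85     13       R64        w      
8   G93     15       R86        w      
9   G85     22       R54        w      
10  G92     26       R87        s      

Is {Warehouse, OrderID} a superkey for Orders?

No

Rows 5 and 7 have the same {Warehouse, OrderID} value (Warehouse=R64, OrderID=w) but are distinct tuples, so {Warehouse, OrderID} does not determine every attribute — not a superkey.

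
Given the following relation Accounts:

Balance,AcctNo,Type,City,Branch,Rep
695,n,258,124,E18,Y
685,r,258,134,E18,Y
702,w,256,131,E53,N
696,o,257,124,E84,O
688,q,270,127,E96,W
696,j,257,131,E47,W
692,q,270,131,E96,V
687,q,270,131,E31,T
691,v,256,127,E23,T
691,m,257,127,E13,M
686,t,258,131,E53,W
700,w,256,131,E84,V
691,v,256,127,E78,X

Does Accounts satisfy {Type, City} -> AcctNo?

(Type=258, City=124): 1 row → AcctNo = n ✓
(Type=258, City=134): 1 row → AcctNo = r ✓
(Type=256, City=131): 2 rows → AcctNo = w, w ✓
(Type=257, City=124): 1 row → AcctNo = o ✓
(Type=270, City=127): 1 row → AcctNo = q ✓
(Type=257, City=131): 1 row → AcctNo = j ✓
(Type=270, City=131): 2 rows → AcctNo = q, q ✓
(Type=256, City=127): 2 rows → AcctNo = v, v ✓
(Type=257, City=127): 1 row → AcctNo = m ✓
(Type=258, City=131): 1 row → AcctNo = t ✓
Every {Type, City} value is associated with a single AcctNo value, so {Type, City} -> AcctNo holds.

Yes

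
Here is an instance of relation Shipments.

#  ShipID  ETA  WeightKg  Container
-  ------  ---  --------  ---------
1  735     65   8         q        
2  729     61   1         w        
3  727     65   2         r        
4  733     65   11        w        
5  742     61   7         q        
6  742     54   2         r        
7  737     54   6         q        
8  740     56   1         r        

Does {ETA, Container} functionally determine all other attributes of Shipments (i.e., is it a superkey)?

All 8 rows have distinct {ETA, Container} values, so {ETA, Container} → (all attributes) holds and {ETA, Container} is a superkey.

Yes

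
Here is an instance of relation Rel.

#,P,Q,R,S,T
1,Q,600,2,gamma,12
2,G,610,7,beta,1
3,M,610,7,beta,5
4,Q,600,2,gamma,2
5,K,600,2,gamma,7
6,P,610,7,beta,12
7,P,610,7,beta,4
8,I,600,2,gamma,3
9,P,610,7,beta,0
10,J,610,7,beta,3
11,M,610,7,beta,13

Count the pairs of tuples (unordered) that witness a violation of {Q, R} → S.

0

(Q=600, R=2): all 4 rows agree on S — 0 pairs.
(Q=610, R=7): all 7 rows agree on S — 0 pairs.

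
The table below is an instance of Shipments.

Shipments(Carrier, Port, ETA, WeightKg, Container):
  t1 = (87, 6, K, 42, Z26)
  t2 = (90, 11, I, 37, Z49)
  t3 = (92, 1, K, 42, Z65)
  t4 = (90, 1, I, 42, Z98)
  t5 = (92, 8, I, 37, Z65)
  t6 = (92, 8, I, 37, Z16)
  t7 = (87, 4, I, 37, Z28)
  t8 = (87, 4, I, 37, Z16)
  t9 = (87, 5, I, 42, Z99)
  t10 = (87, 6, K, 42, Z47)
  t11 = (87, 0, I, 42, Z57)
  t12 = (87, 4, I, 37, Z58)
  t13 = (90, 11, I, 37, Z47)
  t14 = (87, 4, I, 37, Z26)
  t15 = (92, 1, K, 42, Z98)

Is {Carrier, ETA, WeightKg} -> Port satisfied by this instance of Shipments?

(Carrier=87, ETA=K, WeightKg=42): rows 1, 10 → Port = 6, 6 ✓
(Carrier=90, ETA=I, WeightKg=37): rows 2, 13 → Port = 11, 11 ✓
(Carrier=92, ETA=K, WeightKg=42): rows 3, 15 → Port = 1, 1 ✓
(Carrier=90, ETA=I, WeightKg=42): row 4 → Port = 1 ✓
(Carrier=92, ETA=I, WeightKg=37): rows 5, 6 → Port = 8, 8 ✓
(Carrier=87, ETA=I, WeightKg=37): rows 7, 8, 12, 14 → Port = 4, 4, 4, 4 ✓
(Carrier=87, ETA=I, WeightKg=42): rows 9, 11 → Port takes values {5, 0} — violation
Two rows agree on {Carrier, ETA, WeightKg} but differ on Port, so {Carrier, ETA, WeightKg} -> Port does not hold.

No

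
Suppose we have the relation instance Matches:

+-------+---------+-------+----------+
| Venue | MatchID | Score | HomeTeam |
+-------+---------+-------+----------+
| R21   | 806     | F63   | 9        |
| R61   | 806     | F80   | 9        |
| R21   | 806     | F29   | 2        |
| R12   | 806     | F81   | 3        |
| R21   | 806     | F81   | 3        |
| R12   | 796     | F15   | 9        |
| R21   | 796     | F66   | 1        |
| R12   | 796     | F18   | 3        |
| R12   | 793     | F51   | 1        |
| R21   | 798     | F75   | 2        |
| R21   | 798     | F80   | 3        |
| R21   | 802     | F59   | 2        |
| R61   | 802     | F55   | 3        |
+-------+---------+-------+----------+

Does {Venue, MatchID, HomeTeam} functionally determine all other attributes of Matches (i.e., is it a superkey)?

All 13 rows have distinct {Venue, MatchID, HomeTeam} values, so {Venue, MatchID, HomeTeam} → (all attributes) holds and {Venue, MatchID, HomeTeam} is a superkey.

Yes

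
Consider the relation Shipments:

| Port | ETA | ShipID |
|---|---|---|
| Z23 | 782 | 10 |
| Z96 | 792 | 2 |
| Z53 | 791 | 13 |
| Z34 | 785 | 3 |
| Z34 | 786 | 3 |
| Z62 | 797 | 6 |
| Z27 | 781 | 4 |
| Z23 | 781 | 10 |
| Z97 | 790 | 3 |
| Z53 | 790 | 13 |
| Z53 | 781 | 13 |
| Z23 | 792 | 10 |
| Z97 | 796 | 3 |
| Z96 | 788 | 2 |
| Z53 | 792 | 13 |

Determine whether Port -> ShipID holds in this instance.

Port=Z23: 3 rows → ShipID = 10, 10, 10 ✓
Port=Z96: 2 rows → ShipID = 2, 2 ✓
Port=Z53: 4 rows → ShipID = 13, 13, 13, 13 ✓
Port=Z34: 2 rows → ShipID = 3, 3 ✓
Port=Z62: 1 row → ShipID = 6 ✓
Port=Z27: 1 row → ShipID = 4 ✓
Port=Z97: 2 rows → ShipID = 3, 3 ✓
Every Port value is associated with a single ShipID value, so Port -> ShipID holds.

Yes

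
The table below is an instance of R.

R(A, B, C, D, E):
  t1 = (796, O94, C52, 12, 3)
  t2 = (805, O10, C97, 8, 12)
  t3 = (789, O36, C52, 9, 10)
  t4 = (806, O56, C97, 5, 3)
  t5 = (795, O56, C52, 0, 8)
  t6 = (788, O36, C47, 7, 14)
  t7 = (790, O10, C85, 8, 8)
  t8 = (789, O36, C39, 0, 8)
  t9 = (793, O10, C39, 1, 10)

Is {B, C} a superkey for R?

Yes

All 9 rows have distinct {B, C} values, so {B, C} → (all attributes) holds and {B, C} is a superkey.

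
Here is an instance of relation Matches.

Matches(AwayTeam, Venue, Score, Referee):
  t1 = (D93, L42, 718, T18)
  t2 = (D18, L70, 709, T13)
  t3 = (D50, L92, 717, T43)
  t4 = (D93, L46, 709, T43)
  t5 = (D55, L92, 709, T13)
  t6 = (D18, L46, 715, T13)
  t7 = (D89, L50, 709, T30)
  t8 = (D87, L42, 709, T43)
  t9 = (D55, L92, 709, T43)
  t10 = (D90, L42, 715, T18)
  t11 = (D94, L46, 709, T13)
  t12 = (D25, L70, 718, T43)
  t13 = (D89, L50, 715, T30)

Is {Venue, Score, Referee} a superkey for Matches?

All 13 rows have distinct {Venue, Score, Referee} values, so {Venue, Score, Referee} → (all attributes) holds and {Venue, Score, Referee} is a superkey.

Yes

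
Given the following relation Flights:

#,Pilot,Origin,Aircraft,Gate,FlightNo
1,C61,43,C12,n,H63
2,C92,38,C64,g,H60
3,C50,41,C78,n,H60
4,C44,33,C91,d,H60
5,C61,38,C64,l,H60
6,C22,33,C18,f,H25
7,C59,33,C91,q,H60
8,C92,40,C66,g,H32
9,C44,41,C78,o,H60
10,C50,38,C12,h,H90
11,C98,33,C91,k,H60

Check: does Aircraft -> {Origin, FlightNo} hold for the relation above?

No

Aircraft=C12: rows 1, 10 → {Origin,FlightNo} takes values {(43, H63), (38, H90)} — violation
Aircraft=C64: rows 2, 5 → {Origin,FlightNo} = (38, H60), (38, H60) ✓
Aircraft=C78: rows 3, 9 → {Origin,FlightNo} = (41, H60), (41, H60) ✓
Aircraft=C91: rows 4, 7, 11 → {Origin,FlightNo} = (33, H60), (33, H60), (33, H60) ✓
Aircraft=C18: row 6 → {Origin,FlightNo} = (33, H25) ✓
Aircraft=C66: row 8 → {Origin,FlightNo} = (40, H32) ✓
Two rows agree on Aircraft but differ on {Origin, FlightNo}, so Aircraft -> {Origin, FlightNo} does not hold.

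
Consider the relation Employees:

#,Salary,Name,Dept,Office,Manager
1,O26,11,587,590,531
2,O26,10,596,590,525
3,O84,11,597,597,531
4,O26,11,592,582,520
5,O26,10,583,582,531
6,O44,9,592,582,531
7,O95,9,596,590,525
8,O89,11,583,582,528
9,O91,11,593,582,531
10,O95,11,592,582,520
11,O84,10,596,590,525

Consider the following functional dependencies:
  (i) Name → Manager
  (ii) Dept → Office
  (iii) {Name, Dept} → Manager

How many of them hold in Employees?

(i) Name → Manager: Name=11: rows 1, 3, 4, 8, 9, 10 → Manager takes values {531, 520, 528} — violation; Name=10: rows 2, 5, 11 → Manager takes values {525, 531} — violation; Name=9: rows 6, 7 → Manager takes values {531, 525} — violation — fails.
(ii) Dept → Office: every LHS value maps to a single RHS value — holds.
(iii) {Name, Dept} → Manager: every LHS value maps to a single RHS value — holds.
2 of the 3 dependencies hold.

2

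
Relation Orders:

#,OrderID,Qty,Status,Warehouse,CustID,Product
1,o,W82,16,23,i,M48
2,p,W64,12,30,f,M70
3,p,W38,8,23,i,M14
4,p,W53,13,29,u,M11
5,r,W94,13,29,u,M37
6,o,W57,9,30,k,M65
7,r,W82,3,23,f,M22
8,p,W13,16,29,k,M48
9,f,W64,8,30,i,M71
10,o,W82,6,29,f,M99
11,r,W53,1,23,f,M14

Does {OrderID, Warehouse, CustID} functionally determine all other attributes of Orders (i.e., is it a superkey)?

No

Rows 7 and 11 have the same {OrderID, Warehouse, CustID} value (OrderID=r, Warehouse=23, CustID=f) but are distinct tuples, so {OrderID, Warehouse, CustID} does not determine every attribute — not a superkey.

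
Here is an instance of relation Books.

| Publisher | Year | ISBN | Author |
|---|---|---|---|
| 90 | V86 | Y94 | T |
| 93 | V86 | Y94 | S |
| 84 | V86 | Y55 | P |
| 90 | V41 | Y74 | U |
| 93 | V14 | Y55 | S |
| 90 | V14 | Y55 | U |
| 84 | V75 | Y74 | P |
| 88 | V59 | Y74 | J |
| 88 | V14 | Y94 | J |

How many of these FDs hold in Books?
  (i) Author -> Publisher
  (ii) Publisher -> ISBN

(i) Author -> Publisher: every LHS value maps to a single RHS value — holds.
(ii) Publisher -> ISBN: Publisher=90: 3 rows → ISBN takes values {Y94, Y74, Y55} — violation; Publisher=93: 2 rows → ISBN takes values {Y94, Y55} — violation; Publisher=84: 2 rows → ISBN takes values {Y55, Y74} — violation; Publisher=88: 2 rows → ISBN takes values {Y74, Y94} — violation — fails.
1 of the 2 dependencies holds.

1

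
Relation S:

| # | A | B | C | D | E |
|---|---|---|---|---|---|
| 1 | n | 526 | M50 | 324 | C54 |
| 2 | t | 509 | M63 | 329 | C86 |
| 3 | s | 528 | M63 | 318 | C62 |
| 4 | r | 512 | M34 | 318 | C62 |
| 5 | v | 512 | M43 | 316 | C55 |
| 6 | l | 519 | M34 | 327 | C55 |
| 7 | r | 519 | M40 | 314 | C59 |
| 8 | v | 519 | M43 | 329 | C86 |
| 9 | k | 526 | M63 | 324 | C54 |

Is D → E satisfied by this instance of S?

Yes

D=324: rows 1, 9 → E = C54, C54 ✓
D=329: rows 2, 8 → E = C86, C86 ✓
D=318: rows 3, 4 → E = C62, C62 ✓
D=316: row 5 → E = C55 ✓
D=327: row 6 → E = C55 ✓
D=314: row 7 → E = C59 ✓
Every D value is associated with a single E value, so D → E holds.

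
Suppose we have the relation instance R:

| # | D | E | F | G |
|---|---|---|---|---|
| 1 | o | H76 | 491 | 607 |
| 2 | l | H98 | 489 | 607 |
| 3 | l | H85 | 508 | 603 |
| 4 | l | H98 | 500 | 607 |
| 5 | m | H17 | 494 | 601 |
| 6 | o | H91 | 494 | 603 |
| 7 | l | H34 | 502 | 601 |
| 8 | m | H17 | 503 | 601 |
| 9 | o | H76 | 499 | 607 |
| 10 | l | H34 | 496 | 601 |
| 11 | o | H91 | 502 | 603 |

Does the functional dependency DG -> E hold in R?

Yes

(D=o, G=607): rows 1, 9 → E = H76, H76 ✓
(D=l, G=607): rows 2, 4 → E = H98, H98 ✓
(D=l, G=603): row 3 → E = H85 ✓
(D=m, G=601): rows 5, 8 → E = H17, H17 ✓
(D=o, G=603): rows 6, 11 → E = H91, H91 ✓
(D=l, G=601): rows 7, 10 → E = H34, H34 ✓
Every DG value is associated with a single E value, so DG -> E holds.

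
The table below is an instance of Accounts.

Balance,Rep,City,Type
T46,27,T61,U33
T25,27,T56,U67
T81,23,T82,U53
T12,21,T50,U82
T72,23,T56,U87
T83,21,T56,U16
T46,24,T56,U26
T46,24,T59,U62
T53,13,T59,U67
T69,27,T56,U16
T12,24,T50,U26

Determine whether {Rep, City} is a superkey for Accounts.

No

Two distinct rows share (Rep=27, City=T56), so {Rep, City} does not determine every attribute — not a superkey.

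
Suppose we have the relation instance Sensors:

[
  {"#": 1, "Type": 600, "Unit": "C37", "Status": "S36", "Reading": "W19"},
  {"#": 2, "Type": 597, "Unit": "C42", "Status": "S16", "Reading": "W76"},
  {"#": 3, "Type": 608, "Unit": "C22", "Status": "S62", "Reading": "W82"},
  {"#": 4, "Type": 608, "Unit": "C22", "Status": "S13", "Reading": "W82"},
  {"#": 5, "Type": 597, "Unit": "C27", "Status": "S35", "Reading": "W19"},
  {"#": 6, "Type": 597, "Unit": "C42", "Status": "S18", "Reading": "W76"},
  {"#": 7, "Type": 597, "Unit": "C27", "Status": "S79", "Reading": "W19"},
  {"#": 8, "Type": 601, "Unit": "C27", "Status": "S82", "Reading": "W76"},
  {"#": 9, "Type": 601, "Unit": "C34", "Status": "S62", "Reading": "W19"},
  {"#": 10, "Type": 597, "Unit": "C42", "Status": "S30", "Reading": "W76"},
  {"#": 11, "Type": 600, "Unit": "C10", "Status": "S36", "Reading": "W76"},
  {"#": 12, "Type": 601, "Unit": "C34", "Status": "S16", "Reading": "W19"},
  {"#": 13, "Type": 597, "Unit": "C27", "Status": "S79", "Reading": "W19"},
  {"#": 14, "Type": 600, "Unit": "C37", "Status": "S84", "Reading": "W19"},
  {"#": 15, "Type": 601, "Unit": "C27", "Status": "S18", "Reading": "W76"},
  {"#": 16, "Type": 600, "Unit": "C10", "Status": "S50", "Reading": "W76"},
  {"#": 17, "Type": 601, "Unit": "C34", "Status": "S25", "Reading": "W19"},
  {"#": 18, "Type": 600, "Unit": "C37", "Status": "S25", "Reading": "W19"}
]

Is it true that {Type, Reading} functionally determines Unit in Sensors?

(Type=600, Reading=W19): rows 1, 14, 18 → Unit = C37, C37, C37 ✓
(Type=597, Reading=W76): rows 2, 6, 10 → Unit = C42, C42, C42 ✓
(Type=608, Reading=W82): rows 3, 4 → Unit = C22, C22 ✓
(Type=597, Reading=W19): rows 5, 7, 13 → Unit = C27, C27, C27 ✓
(Type=601, Reading=W76): rows 8, 15 → Unit = C27, C27 ✓
(Type=601, Reading=W19): rows 9, 12, 17 → Unit = C34, C34, C34 ✓
(Type=600, Reading=W76): rows 11, 16 → Unit = C10, C10 ✓
Every {Type, Reading} value is associated with a single Unit value, so {Type, Reading} → Unit holds.

Yes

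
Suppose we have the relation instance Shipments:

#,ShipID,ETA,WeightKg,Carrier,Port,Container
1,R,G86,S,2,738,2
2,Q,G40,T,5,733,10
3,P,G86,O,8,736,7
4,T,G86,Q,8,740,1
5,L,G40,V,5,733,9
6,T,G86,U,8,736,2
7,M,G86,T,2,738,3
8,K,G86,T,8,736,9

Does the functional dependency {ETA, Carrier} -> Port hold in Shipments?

No

(ETA=G86, Carrier=2): rows 1, 7 → Port = 738, 738 ✓
(ETA=G40, Carrier=5): rows 2, 5 → Port = 733, 733 ✓
(ETA=G86, Carrier=8): rows 3, 4, 6, 8 → Port takes values {736, 740} — violation
Two rows agree on {ETA, Carrier} but differ on Port, so {ETA, Carrier} -> Port does not hold.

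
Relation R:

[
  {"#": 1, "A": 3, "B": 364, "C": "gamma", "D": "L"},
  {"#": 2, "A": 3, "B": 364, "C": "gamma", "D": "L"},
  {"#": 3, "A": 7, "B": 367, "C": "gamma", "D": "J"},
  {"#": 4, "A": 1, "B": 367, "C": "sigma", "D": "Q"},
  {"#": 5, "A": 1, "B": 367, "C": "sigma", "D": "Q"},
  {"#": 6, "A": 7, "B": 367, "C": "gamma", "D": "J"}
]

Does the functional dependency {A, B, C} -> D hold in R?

Yes

(A=3, B=364, C=gamma): rows 1, 2 → D = L, L ✓
(A=7, B=367, C=gamma): rows 3, 6 → D = J, J ✓
(A=1, B=367, C=sigma): rows 4, 5 → D = Q, Q ✓
Every {A, B, C} value is associated with a single D value, so {A, B, C} -> D holds.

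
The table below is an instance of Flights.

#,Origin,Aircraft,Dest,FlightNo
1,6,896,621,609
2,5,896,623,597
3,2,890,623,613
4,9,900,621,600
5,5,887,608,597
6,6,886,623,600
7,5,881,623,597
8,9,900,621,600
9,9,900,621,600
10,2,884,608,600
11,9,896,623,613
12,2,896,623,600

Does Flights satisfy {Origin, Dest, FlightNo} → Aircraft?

No

(Origin=6, Dest=621, FlightNo=609): row 1 → Aircraft = 896 ✓
(Origin=5, Dest=623, FlightNo=597): rows 2, 7 → Aircraft takes values {896, 881} — violation
(Origin=2, Dest=623, FlightNo=613): row 3 → Aircraft = 890 ✓
(Origin=9, Dest=621, FlightNo=600): rows 4, 8, 9 → Aircraft = 900, 900, 900 ✓
(Origin=5, Dest=608, FlightNo=597): row 5 → Aircraft = 887 ✓
(Origin=6, Dest=623, FlightNo=600): row 6 → Aircraft = 886 ✓
(Origin=2, Dest=608, FlightNo=600): row 10 → Aircraft = 884 ✓
(Origin=9, Dest=623, FlightNo=613): row 11 → Aircraft = 896 ✓
(Origin=2, Dest=623, FlightNo=600): row 12 → Aircraft = 896 ✓
Two rows agree on {Origin, Dest, FlightNo} but differ on Aircraft, so {Origin, Dest, FlightNo} → Aircraft does not hold.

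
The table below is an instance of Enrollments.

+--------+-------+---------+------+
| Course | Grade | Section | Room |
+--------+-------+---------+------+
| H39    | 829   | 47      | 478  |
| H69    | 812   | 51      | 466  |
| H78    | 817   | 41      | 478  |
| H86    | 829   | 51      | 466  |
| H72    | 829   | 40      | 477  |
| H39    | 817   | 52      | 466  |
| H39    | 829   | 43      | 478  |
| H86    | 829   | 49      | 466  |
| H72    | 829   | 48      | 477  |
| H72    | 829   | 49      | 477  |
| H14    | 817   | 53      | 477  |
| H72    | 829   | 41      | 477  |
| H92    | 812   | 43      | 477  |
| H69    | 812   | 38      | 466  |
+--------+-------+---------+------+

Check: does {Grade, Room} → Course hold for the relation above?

Yes

(Grade=829, Room=478): 2 rows → Course = H39, H39 ✓
(Grade=812, Room=466): 2 rows → Course = H69, H69 ✓
(Grade=817, Room=478): 1 row → Course = H78 ✓
(Grade=829, Room=466): 2 rows → Course = H86, H86 ✓
(Grade=829, Room=477): 4 rows → Course = H72, H72, H72, H72 ✓
(Grade=817, Room=466): 1 row → Course = H39 ✓
(Grade=817, Room=477): 1 row → Course = H14 ✓
(Grade=812, Room=477): 1 row → Course = H92 ✓
Every {Grade, Room} value is associated with a single Course value, so {Grade, Room} → Course holds.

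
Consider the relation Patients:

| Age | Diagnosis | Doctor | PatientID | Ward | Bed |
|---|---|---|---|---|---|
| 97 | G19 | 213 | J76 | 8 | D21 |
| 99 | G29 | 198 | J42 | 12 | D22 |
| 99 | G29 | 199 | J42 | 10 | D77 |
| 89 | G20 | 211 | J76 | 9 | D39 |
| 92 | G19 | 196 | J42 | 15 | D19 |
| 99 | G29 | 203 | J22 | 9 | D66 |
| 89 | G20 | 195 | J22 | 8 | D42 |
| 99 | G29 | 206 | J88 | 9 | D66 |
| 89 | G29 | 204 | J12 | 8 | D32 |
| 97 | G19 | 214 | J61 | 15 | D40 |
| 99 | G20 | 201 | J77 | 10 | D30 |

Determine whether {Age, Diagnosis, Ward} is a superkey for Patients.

Two distinct rows share (Age=99, Diagnosis=G29, Ward=9), so {Age, Diagnosis, Ward} does not determine every attribute — not a superkey.

No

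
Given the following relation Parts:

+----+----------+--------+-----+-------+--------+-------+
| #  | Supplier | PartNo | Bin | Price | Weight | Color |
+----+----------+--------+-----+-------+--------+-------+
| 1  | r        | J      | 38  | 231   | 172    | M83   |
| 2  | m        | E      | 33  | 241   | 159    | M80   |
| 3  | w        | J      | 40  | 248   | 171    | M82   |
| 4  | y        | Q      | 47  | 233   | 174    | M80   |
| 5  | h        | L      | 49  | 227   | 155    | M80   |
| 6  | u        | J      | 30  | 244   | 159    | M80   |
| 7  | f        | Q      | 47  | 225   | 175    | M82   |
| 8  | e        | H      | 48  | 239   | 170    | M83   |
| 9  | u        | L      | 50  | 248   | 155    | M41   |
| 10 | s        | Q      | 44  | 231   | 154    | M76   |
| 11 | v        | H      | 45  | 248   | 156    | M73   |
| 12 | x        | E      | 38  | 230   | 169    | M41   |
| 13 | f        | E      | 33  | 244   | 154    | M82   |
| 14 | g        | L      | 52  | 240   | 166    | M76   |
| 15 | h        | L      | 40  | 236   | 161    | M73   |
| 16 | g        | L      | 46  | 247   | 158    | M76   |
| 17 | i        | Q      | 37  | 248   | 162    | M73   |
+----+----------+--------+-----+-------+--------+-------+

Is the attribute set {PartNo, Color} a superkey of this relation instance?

No

Rows 14 and 16 have the same {PartNo, Color} value (PartNo=L, Color=M76) but are distinct tuples, so {PartNo, Color} does not determine every attribute — not a superkey.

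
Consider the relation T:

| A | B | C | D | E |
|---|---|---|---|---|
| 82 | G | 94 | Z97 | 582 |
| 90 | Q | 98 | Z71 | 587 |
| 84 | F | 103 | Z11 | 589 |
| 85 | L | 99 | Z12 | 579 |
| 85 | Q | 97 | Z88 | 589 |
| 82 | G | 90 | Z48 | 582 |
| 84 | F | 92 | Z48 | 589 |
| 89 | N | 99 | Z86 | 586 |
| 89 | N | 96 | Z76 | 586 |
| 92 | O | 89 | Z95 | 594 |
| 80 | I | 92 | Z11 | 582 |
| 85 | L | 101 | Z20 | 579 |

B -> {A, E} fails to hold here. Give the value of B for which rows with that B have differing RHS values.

Q

B=G: 2 rows → {A,E} = (82, 582), (82, 582) ✓
B=Q: 2 rows → {A,E} takes values {(90, 587), (85, 589)} — violation
B=F: 2 rows → {A,E} = (84, 589), (84, 589) ✓
B=L: 2 rows → {A,E} = (85, 579), (85, 579) ✓
B=N: 2 rows → {A,E} = (89, 586), (89, 586) ✓
B=O: 1 row → {A,E} = (92, 594) ✓
B=I: 1 row → {A,E} = (80, 582) ✓
The only B value with inconsistent RHS is B=Q.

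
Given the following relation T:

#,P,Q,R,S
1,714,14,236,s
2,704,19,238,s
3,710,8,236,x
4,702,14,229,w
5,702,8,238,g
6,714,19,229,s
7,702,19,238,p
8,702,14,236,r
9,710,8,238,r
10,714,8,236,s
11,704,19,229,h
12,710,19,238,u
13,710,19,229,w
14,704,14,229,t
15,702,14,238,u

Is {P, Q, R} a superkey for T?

All 15 rows have distinct {P, Q, R} values, so {P, Q, R} → (all attributes) holds and {P, Q, R} is a superkey.

Yes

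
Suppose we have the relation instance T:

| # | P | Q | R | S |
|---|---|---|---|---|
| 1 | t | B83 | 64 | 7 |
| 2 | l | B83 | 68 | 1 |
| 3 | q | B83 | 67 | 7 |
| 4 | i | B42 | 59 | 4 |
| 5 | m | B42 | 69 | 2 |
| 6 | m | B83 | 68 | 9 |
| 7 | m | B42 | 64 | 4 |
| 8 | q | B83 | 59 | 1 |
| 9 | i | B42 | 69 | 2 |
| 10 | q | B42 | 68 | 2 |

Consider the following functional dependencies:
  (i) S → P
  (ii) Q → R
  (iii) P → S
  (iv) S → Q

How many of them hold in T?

(i) S → P: S=7: rows 1, 3 → P takes values {t, q} — violation; S=1: rows 2, 8 → P takes values {l, q} — violation; S=4: rows 4, 7 → P takes values {i, m} — violation; S=2: rows 5, 9, 10 → P takes values {m, i, q} — violation — fails.
(ii) Q → R: Q=B83: rows 1, 2, 3, 6, 8 → R takes values {64, 68, 67, 59} — violation; Q=B42: rows 4, 5, 7, 9, 10 → R takes values {59, 69, 64, 68} — violation — fails.
(iii) P → S: P=q: rows 3, 8, 10 → S takes values {7, 1, 2} — violation; P=i: rows 4, 9 → S takes values {4, 2} — violation; P=m: rows 5, 6, 7 → S takes values {2, 9, 4} — violation — fails.
(iv) S → Q: every LHS value maps to a single RHS value — holds.
1 of the 4 dependencies holds.

1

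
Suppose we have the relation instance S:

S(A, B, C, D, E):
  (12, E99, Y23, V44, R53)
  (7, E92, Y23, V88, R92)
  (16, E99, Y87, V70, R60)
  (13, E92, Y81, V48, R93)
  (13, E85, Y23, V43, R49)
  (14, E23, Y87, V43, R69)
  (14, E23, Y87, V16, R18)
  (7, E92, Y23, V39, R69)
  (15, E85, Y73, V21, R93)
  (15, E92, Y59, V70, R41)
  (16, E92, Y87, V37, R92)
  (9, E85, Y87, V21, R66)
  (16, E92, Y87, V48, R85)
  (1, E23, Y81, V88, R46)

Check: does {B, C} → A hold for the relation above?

Yes

(B=E99, C=Y23): 1 row → A = 12 ✓
(B=E92, C=Y23): 2 rows → A = 7, 7 ✓
(B=E99, C=Y87): 1 row → A = 16 ✓
(B=E92, C=Y81): 1 row → A = 13 ✓
(B=E85, C=Y23): 1 row → A = 13 ✓
(B=E23, C=Y87): 2 rows → A = 14, 14 ✓
(B=E85, C=Y73): 1 row → A = 15 ✓
(B=E92, C=Y59): 1 row → A = 15 ✓
(B=E92, C=Y87): 2 rows → A = 16, 16 ✓
(B=E85, C=Y87): 1 row → A = 9 ✓
(B=E23, C=Y81): 1 row → A = 1 ✓
Every {B, C} value is associated with a single A value, so {B, C} → A holds.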